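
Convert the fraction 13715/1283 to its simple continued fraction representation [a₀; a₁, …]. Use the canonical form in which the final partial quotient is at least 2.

13715 ÷ 1283 → quotient 10, remainder 885
1283 ÷ 885 → quotient 1, remainder 398
885 ÷ 398 → quotient 2, remainder 89
398 ÷ 89 → quotient 4, remainder 42
89 ÷ 42 → quotient 2, remainder 5
42 ÷ 5 → quotient 8, remainder 2
5 ÷ 2 → quotient 2, remainder 1
2 ÷ 1 → quotient 2, remainder 0

[10; 1, 2, 4, 2, 8, 2, 2]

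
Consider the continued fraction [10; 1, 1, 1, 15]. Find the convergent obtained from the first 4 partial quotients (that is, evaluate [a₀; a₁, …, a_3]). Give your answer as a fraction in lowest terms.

32/3

Start with 1.
1 + 1/(1/1) = 1 + 1/1 = 2/1
1 + 1/(2/1) = 1 + 1/2 = 3/2
10 + 1/(3/2) = 10 + 2/3 = 32/3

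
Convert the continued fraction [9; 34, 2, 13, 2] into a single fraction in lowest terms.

Start with 2.
13 + 1/(2/1) = 13 + 1/2 = 27/2
2 + 1/(27/2) = 2 + 2/27 = 56/27
34 + 1/(56/27) = 34 + 27/56 = 1931/56
9 + 1/(1931/56) = 9 + 56/1931 = 17435/1931

17435/1931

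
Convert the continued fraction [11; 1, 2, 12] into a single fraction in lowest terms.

432/37

Start with 12.
2 + 1/(12/1) = 2 + 1/12 = 25/12
1 + 1/(25/12) = 1 + 12/25 = 37/25
11 + 1/(37/25) = 11 + 25/37 = 432/37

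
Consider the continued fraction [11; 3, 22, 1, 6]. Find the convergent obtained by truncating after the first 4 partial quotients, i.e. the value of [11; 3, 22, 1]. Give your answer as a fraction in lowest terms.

Starting at the tail and folding back:
Start with 1.
22 + 1/(1/1) = 22 + 1/1 = 23/1
3 + 1/(23/1) = 3 + 1/23 = 70/23
11 + 1/(70/23) = 11 + 23/70 = 793/70

793/70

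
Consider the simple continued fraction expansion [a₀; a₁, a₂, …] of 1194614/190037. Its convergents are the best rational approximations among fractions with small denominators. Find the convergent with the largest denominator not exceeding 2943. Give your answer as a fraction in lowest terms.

17834/2837

a_0 = 6: 6/1  (≤ bound)
a_1 = 3: 19/3  (≤ bound)
a_2 = 2: 44/7  (≤ bound)
a_3 = 40: 1779/283  (≤ bound)
a_4 = 10: 17834/2837  (≤ bound)
a_5 = 1: 19613/3120  (> 2943, stop)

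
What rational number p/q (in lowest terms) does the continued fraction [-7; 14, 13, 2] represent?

a_0 = -7: -7/1
a_1 = 14: -97/14
a_2 = 13: -1268/183
a_3 = 2: -2633/380

-2633/380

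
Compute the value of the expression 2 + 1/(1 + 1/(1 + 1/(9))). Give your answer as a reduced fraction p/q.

48/19

Starting at the tail and folding back:
Start with 9.
1 + 1/(9/1) = 1 + 1/9 = 10/9
1 + 1/(10/9) = 1 + 9/10 = 19/10
2 + 1/(19/10) = 2 + 10/19 = 48/19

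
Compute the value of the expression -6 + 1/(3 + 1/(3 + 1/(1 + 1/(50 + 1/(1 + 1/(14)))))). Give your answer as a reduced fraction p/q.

Use the convergent recurrence hₖ = aₖ·hₖ₋₁ + hₖ₋₂ (and likewise for the denominators kₖ):
a_0 = -6: -6/1
a_1 = 3: -17/3
a_2 = 3: -57/10
a_3 = 1: -74/13
a_4 = 50: -3757/660
a_5 = 1: -3831/673
a_6 = 14: -57391/10082

-57391/10082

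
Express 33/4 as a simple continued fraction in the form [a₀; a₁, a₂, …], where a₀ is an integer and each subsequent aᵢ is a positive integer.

[8; 4]

⌊33/4⌋ = 8, remainder 1
⌊4/1⌋ = 4, remainder 0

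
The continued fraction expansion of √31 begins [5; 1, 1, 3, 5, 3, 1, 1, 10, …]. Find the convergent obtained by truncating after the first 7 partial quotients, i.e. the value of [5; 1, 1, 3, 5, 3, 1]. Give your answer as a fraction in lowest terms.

863/155

Build up convergents one term at a time:
a_0 = 5: 5/1
a_1 = 1: 6/1
a_2 = 1: 11/2
a_3 = 3: 39/7
a_4 = 5: 206/37
a_5 = 3: 657/118
a_6 = 1: 863/155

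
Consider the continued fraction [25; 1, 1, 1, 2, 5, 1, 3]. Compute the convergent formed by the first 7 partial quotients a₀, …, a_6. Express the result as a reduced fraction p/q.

1307/51

Collapse the nested fraction from the inside out:
Start with 1.
5 + 1/(1/1) = 5 + 1/1 = 6/1
2 + 1/(6/1) = 2 + 1/6 = 13/6
1 + 1/(13/6) = 1 + 6/13 = 19/13
1 + 1/(19/13) = 1 + 13/19 = 32/19
1 + 1/(32/19) = 1 + 19/32 = 51/32
25 + 1/(51/32) = 25 + 32/51 = 1307/51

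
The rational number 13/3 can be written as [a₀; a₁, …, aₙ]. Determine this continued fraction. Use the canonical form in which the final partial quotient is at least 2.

[4; 3]

⌊13/3⌋ = 4, remainder 1
⌊3/1⌋ = 3, remainder 0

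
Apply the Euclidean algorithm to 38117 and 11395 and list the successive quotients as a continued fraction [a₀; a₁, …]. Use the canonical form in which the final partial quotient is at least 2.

[3; 2, 1, 8, 1, 4, 7, 11]

Run the Euclidean algorithm, recording each quotient:
38117 = 3·11395 + 3932, so a_0 = 3
11395 = 2·3932 + 3531, so a_1 = 2
3932 = 1·3531 + 401, so a_2 = 1
3531 = 8·401 + 323, so a_3 = 8
401 = 1·323 + 78, so a_4 = 1
323 = 4·78 + 11, so a_5 = 4
78 = 7·11 + 1, so a_6 = 7
11 = 11·1 + 0, so a_7 = 11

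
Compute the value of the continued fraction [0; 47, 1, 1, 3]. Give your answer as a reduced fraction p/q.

a_0 = 0: 0/1
a_1 = 47: 1/47
a_2 = 1: 1/48
a_3 = 1: 2/95
a_4 = 3: 7/333

7/333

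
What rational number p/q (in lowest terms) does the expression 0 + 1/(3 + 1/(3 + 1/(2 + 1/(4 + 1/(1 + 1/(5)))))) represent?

Start with 5.
1 + 1/(5/1) = 1 + 1/5 = 6/5
4 + 1/(6/5) = 4 + 5/6 = 29/6
2 + 1/(29/6) = 2 + 6/29 = 64/29
3 + 1/(64/29) = 3 + 29/64 = 221/64
3 + 1/(221/64) = 3 + 64/221 = 727/221
0 + 1/(727/221) = 0 + 221/727 = 221/727

221/727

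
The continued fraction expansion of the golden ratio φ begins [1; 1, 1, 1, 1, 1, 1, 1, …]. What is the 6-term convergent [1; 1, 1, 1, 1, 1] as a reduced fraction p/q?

13/8

Build up convergents one term at a time:
a_0 = 1: 1/1
a_1 = 1: 2/1
a_2 = 1: 3/2
a_3 = 1: 5/3
a_4 = 1: 8/5
a_5 = 1: 13/8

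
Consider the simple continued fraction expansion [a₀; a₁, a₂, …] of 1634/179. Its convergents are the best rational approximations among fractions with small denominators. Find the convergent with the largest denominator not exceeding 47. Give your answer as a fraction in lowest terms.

356/39

a_0 = 9: 9/1  (≤ bound)
a_1 = 7: 64/7  (≤ bound)
a_2 = 1: 73/8  (≤ bound)
a_3 = 3: 283/31  (≤ bound)
a_4 = 1: 356/39  (≤ bound)
a_5 = 1: 639/70  (> 47, stop)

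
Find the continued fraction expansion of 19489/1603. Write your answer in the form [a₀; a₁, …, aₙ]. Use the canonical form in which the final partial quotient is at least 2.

[12; 6, 2, 1, 41, 2]

⌊19489/1603⌋ = 12, remainder 253
⌊1603/253⌋ = 6, remainder 85
⌊253/85⌋ = 2, remainder 83
⌊85/83⌋ = 1, remainder 2
⌊83/2⌋ = 41, remainder 1
⌊2/1⌋ = 2, remainder 0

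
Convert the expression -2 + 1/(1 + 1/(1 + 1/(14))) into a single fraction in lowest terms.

Work from the innermost term outward:
Start with 14.
1 + 1/(14/1) = 1 + 1/14 = 15/14
1 + 1/(15/14) = 1 + 14/15 = 29/15
-2 + 1/(29/15) = -2 + 15/29 = -43/29

-43/29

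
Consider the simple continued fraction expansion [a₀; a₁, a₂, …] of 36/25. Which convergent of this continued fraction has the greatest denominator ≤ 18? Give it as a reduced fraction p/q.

List convergents until the denominator exceeds the bound:
a_0 = 1: 1/1  (≤ bound)
a_1 = 2: 3/2  (≤ bound)
a_2 = 3: 10/7  (≤ bound)
a_3 = 1: 13/9  (≤ bound)
a_4 = 2: 36/25  (> 18, stop)

13/9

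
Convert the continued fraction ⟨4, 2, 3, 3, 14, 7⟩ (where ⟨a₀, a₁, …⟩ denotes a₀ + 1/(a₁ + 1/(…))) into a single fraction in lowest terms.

10315/2326

Collapse the nested fraction from the inside out:
Start with 7.
14 + 1/(7/1) = 14 + 1/7 = 99/7
3 + 1/(99/7) = 3 + 7/99 = 304/99
3 + 1/(304/99) = 3 + 99/304 = 1011/304
2 + 1/(1011/304) = 2 + 304/1011 = 2326/1011
4 + 1/(2326/1011) = 4 + 1011/2326 = 10315/2326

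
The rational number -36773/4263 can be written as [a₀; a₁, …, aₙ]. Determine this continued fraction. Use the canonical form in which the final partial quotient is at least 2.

⌊-36773/4263⌋ = -9, remainder 1594
⌊4263/1594⌋ = 2, remainder 1075
⌊1594/1075⌋ = 1, remainder 519
⌊1075/519⌋ = 2, remainder 37
⌊519/37⌋ = 14, remainder 1
⌊37/1⌋ = 37, remainder 0

[-9; 2, 1, 2, 14, 37]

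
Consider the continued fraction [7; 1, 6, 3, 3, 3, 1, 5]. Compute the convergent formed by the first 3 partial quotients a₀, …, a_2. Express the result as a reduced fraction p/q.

55/7

Compute successive convergents:
a_0 = 7: 7/1
a_1 = 1: 8/1
a_2 = 6: 55/7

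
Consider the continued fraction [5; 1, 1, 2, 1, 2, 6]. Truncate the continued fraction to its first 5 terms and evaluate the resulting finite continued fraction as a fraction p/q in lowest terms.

a_0 = 5: 5/1
a_1 = 1: 6/1
a_2 = 1: 11/2
a_3 = 2: 28/5
a_4 = 1: 39/7

39/7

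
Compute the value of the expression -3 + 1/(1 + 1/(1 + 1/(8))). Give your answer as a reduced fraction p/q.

Compute successive convergents:
a_0 = -3: -3/1
a_1 = 1: -2/1
a_2 = 1: -5/2
a_3 = 8: -42/17

-42/17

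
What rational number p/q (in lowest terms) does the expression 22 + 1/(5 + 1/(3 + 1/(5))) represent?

Use the convergent recurrence hₖ = aₖ·hₖ₋₁ + hₖ₋₂ (and likewise for the denominators kₖ):
a_0 = 22: 22/1
a_1 = 5: 111/5
a_2 = 3: 355/16
a_3 = 5: 1886/85

1886/85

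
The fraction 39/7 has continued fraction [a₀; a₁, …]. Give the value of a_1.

1

⌊39/7⌋ = 5, remainder 4
⌊7/4⌋ = 1, remainder 3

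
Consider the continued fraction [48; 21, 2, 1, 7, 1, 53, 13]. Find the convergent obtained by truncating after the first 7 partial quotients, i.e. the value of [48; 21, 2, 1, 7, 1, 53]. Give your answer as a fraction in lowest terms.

Start with 53.
1 + 1/(53/1) = 1 + 1/53 = 54/53
7 + 1/(54/53) = 7 + 53/54 = 431/54
1 + 1/(431/54) = 1 + 54/431 = 485/431
2 + 1/(485/431) = 2 + 431/485 = 1401/485
21 + 1/(1401/485) = 21 + 485/1401 = 29906/1401
48 + 1/(29906/1401) = 48 + 1401/29906 = 1436889/29906

1436889/29906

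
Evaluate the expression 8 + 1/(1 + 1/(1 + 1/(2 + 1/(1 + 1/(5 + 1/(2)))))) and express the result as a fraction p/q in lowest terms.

746/87

a_0 = 8: 8/1
a_1 = 1: 9/1
a_2 = 1: 17/2
a_3 = 2: 43/5
a_4 = 1: 60/7
a_5 = 5: 343/40
a_6 = 2: 746/87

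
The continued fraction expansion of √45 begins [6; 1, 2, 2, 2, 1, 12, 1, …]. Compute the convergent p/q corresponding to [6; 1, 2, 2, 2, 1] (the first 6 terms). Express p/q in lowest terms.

Start with 1.
2 + 1/(1/1) = 2 + 1/1 = 3/1
2 + 1/(3/1) = 2 + 1/3 = 7/3
2 + 1/(7/3) = 2 + 3/7 = 17/7
1 + 1/(17/7) = 1 + 7/17 = 24/17
6 + 1/(24/17) = 6 + 17/24 = 161/24

161/24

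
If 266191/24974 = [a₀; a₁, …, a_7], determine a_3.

1

266191 = 10·24974 + 16451, so a_0 = 10
24974 = 1·16451 + 8523, so a_1 = 1
16451 = 1·8523 + 7928, so a_2 = 1
8523 = 1·7928 + 595, so a_3 = 1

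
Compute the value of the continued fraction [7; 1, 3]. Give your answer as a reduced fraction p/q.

Use the convergent recurrence hₖ = aₖ·hₖ₋₁ + hₖ₋₂ (and likewise for the denominators kₖ):
a_0 = 7: 7/1
a_1 = 1: 8/1
a_2 = 3: 31/4

31/4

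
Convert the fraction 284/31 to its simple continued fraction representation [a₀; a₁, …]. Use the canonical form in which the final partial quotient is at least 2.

284 = 9·31 + 5, so a_0 = 9
31 = 6·5 + 1, so a_1 = 6
5 = 5·1 + 0, so a_2 = 5

[9; 6, 5]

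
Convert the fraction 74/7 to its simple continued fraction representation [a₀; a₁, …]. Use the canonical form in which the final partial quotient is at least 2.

Repeatedly divide and take the remainder:
⌊74/7⌋ = 10, remainder 4
⌊7/4⌋ = 1, remainder 3
⌊4/3⌋ = 1, remainder 1
⌊3/1⌋ = 3, remainder 0

[10; 1, 1, 3]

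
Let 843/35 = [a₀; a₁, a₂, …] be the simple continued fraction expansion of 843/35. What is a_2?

1

843 = 24·35 + 3, so a_0 = 24
35 = 11·3 + 2, so a_1 = 11
3 = 1·2 + 1, so a_2 = 1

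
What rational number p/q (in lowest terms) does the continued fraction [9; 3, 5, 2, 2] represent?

801/86

Work from the innermost term outward:
Start with 2.
2 + 1/(2/1) = 2 + 1/2 = 5/2
5 + 1/(5/2) = 5 + 2/5 = 27/5
3 + 1/(27/5) = 3 + 5/27 = 86/27
9 + 1/(86/27) = 9 + 27/86 = 801/86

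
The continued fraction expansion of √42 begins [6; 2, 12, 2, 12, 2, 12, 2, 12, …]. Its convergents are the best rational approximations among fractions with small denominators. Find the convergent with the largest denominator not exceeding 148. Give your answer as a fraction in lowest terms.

List convergents until the denominator exceeds the bound:
a_0 = 6: 6/1  (≤ bound)
a_1 = 2: 13/2  (≤ bound)
a_2 = 12: 162/25  (≤ bound)
a_3 = 2: 337/52  (≤ bound)
a_4 = 12: 4206/649  (> 148, stop)

337/52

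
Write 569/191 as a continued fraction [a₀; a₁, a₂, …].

569 ÷ 191 → quotient 2, remainder 187
191 ÷ 187 → quotient 1, remainder 4
187 ÷ 4 → quotient 46, remainder 3
4 ÷ 3 → quotient 1, remainder 1
3 ÷ 1 → quotient 3, remainder 0

[2; 1, 46, 1, 3]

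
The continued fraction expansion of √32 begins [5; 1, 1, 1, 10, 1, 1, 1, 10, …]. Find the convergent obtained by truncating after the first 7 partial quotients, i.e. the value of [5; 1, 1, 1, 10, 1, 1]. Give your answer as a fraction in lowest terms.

379/67

a_0 = 5: 5/1
a_1 = 1: 6/1
a_2 = 1: 11/2
a_3 = 1: 17/3
a_4 = 10: 181/32
a_5 = 1: 198/35
a_6 = 1: 379/67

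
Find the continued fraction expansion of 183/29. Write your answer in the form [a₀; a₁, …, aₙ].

[6; 3, 4, 2]

183 = 6·29 + 9, so a_0 = 6
29 = 3·9 + 2, so a_1 = 3
9 = 4·2 + 1, so a_2 = 4
2 = 2·1 + 0, so a_3 = 2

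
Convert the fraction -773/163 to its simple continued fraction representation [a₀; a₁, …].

[-5; 3, 1, 7, 2, 2]

⌊-773/163⌋ = -5, remainder 42
⌊163/42⌋ = 3, remainder 37
⌊42/37⌋ = 1, remainder 5
⌊37/5⌋ = 7, remainder 2
⌊5/2⌋ = 2, remainder 1
⌊2/1⌋ = 2, remainder 0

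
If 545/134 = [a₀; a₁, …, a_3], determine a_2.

545 = 4·134 + 9, so a_0 = 4
134 = 14·9 + 8, so a_1 = 14
9 = 1·8 + 1, so a_2 = 1

1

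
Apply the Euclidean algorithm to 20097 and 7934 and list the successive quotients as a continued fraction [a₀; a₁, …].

20097 = 2·7934 + 4229, so a_0 = 2
7934 = 1·4229 + 3705, so a_1 = 1
4229 = 1·3705 + 524, so a_2 = 1
3705 = 7·524 + 37, so a_3 = 7
524 = 14·37 + 6, so a_4 = 14
37 = 6·6 + 1, so a_5 = 6
6 = 6·1 + 0, so a_6 = 6

[2; 1, 1, 7, 14, 6, 6]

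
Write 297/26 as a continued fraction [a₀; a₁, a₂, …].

297 = 11·26 + 11, so a_0 = 11
26 = 2·11 + 4, so a_1 = 2
11 = 2·4 + 3, so a_2 = 2
4 = 1·3 + 1, so a_3 = 1
3 = 3·1 + 0, so a_4 = 3

[11; 2, 2, 1, 3]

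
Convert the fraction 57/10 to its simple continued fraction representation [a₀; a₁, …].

57 = 5·10 + 7, so a_0 = 5
10 = 1·7 + 3, so a_1 = 1
7 = 2·3 + 1, so a_2 = 2
3 = 3·1 + 0, so a_3 = 3

[5; 1, 2, 3]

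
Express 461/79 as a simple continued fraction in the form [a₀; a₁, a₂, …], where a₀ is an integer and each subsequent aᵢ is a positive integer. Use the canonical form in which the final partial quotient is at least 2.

461 ÷ 79 → quotient 5, remainder 66
79 ÷ 66 → quotient 1, remainder 13
66 ÷ 13 → quotient 5, remainder 1
13 ÷ 1 → quotient 13, remainder 0

[5; 1, 5, 13]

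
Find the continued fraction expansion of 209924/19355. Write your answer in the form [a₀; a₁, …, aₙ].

Run the Euclidean algorithm, recording each quotient:
209924 = 10·19355 + 16374, so a_0 = 10
19355 = 1·16374 + 2981, so a_1 = 1
16374 = 5·2981 + 1469, so a_2 = 5
2981 = 2·1469 + 43, so a_3 = 2
1469 = 34·43 + 7, so a_4 = 34
43 = 6·7 + 1, so a_5 = 6
7 = 7·1 + 0, so a_6 = 7

[10; 1, 5, 2, 34, 6, 7]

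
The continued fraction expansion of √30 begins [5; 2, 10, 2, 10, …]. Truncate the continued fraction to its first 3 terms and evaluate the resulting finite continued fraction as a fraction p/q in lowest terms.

115/21

a_0 = 5: 5/1
a_1 = 2: 11/2
a_2 = 10: 115/21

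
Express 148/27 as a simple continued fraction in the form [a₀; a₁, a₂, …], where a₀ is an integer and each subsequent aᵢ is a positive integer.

[5; 2, 13]

148 = 5·27 + 13, so a_0 = 5
27 = 2·13 + 1, so a_1 = 2
13 = 13·1 + 0, so a_2 = 13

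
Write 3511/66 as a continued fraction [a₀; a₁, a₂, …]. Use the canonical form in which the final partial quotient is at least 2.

[53; 5, 13]

Repeatedly divide and take the remainder:
3511 ÷ 66 → quotient 53, remainder 13
66 ÷ 13 → quotient 5, remainder 1
13 ÷ 1 → quotient 13, remainder 0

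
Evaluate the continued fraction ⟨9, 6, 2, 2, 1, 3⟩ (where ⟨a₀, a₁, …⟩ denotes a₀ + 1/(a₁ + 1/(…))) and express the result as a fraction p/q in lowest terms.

a_0 = 9: 9/1
a_1 = 6: 55/6
a_2 = 2: 119/13
a_3 = 2: 293/32
a_4 = 1: 412/45
a_5 = 3: 1529/167

1529/167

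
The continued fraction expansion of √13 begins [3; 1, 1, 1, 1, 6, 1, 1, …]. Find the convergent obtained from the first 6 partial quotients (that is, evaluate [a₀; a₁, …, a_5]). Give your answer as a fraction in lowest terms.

119/33

Collapse the nested fraction from the inside out:
Start with 6.
1 + 1/(6/1) = 1 + 1/6 = 7/6
1 + 1/(7/6) = 1 + 6/7 = 13/7
1 + 1/(13/7) = 1 + 7/13 = 20/13
1 + 1/(20/13) = 1 + 13/20 = 33/20
3 + 1/(33/20) = 3 + 20/33 = 119/33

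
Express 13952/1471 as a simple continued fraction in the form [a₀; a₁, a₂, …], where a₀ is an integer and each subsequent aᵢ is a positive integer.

Apply division with remainder until the remainder is 0:
⌊13952/1471⌋ = 9, remainder 713
⌊1471/713⌋ = 2, remainder 45
⌊713/45⌋ = 15, remainder 38
⌊45/38⌋ = 1, remainder 7
⌊38/7⌋ = 5, remainder 3
⌊7/3⌋ = 2, remainder 1
⌊3/1⌋ = 3, remainder 0

[9; 2, 15, 1, 5, 2, 3]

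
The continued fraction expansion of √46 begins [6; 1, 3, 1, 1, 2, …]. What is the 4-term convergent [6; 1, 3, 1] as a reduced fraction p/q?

Start with 1.
3 + 1/(1/1) = 3 + 1/1 = 4/1
1 + 1/(4/1) = 1 + 1/4 = 5/4
6 + 1/(5/4) = 6 + 4/5 = 34/5

34/5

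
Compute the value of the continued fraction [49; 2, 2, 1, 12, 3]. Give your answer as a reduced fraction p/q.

13543/274

Compute successive convergents:
a_0 = 49: 49/1
a_1 = 2: 99/2
a_2 = 2: 247/5
a_3 = 1: 346/7
a_4 = 12: 4399/89
a_5 = 3: 13543/274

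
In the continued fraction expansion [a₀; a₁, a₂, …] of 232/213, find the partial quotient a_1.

⌊232/213⌋ = 1, remainder 19
⌊213/19⌋ = 11, remainder 4

11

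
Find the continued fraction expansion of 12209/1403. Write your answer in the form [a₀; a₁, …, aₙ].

[8; 1, 2, 2, 1, 4, 7, 4]

12209 ÷ 1403 → quotient 8, remainder 985
1403 ÷ 985 → quotient 1, remainder 418
985 ÷ 418 → quotient 2, remainder 149
418 ÷ 149 → quotient 2, remainder 120
149 ÷ 120 → quotient 1, remainder 29
120 ÷ 29 → quotient 4, remainder 4
29 ÷ 4 → quotient 7, remainder 1
4 ÷ 1 → quotient 4, remainder 0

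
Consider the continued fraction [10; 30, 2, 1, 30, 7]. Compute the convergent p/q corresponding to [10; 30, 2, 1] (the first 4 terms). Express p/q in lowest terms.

Start with 1.
2 + 1/(1/1) = 2 + 1/1 = 3/1
30 + 1/(3/1) = 30 + 1/3 = 91/3
10 + 1/(91/3) = 10 + 3/91 = 913/91

913/91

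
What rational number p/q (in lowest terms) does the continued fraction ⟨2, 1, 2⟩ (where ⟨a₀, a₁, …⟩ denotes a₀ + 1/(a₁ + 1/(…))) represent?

Build up convergents one term at a time:
a_0 = 2: 2/1
a_1 = 1: 3/1
a_2 = 2: 8/3

8/3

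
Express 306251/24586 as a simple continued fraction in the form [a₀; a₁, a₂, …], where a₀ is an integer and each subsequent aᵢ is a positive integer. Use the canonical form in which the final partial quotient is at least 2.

⌊306251/24586⌋ = 12, remainder 11219
⌊24586/11219⌋ = 2, remainder 2148
⌊11219/2148⌋ = 5, remainder 479
⌊2148/479⌋ = 4, remainder 232
⌊479/232⌋ = 2, remainder 15
⌊232/15⌋ = 15, remainder 7
⌊15/7⌋ = 2, remainder 1
⌊7/1⌋ = 7, remainder 0

[12; 2, 5, 4, 2, 15, 2, 7]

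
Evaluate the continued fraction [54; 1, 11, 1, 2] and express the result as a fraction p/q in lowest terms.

2087/38

Start with 2.
1 + 1/(2/1) = 1 + 1/2 = 3/2
11 + 1/(3/2) = 11 + 2/3 = 35/3
1 + 1/(35/3) = 1 + 3/35 = 38/35
54 + 1/(38/35) = 54 + 35/38 = 2087/38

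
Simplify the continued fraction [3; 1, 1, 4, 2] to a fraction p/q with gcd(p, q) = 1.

71/20

Start with 2.
4 + 1/(2/1) = 4 + 1/2 = 9/2
1 + 1/(9/2) = 1 + 2/9 = 11/9
1 + 1/(11/9) = 1 + 9/11 = 20/11
3 + 1/(20/11) = 3 + 11/20 = 71/20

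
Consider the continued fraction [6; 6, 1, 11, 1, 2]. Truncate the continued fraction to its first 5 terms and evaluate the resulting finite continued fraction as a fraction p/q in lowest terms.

553/90

a_0 = 6: 6/1
a_1 = 6: 37/6
a_2 = 1: 43/7
a_3 = 11: 510/83
a_4 = 1: 553/90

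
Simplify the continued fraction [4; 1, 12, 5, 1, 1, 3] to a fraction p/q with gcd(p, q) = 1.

Start with 3.
1 + 1/(3/1) = 1 + 1/3 = 4/3
1 + 1/(4/3) = 1 + 3/4 = 7/4
5 + 1/(7/4) = 5 + 4/7 = 39/7
12 + 1/(39/7) = 12 + 7/39 = 475/39
1 + 1/(475/39) = 1 + 39/475 = 514/475
4 + 1/(514/475) = 4 + 475/514 = 2531/514

2531/514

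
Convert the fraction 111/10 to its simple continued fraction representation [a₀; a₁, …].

[11; 10]

111 ÷ 10 → quotient 11, remainder 1
10 ÷ 1 → quotient 10, remainder 0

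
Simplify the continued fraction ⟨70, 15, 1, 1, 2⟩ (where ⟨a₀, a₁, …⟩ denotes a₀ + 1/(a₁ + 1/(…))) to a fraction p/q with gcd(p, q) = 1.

a_0 = 70: 70/1
a_1 = 15: 1051/15
a_2 = 1: 1121/16
a_3 = 1: 2172/31
a_4 = 2: 5465/78

5465/78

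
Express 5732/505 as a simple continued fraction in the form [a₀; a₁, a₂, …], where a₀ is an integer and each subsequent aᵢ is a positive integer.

5732 = 11·505 + 177, so a_0 = 11
505 = 2·177 + 151, so a_1 = 2
177 = 1·151 + 26, so a_2 = 1
151 = 5·26 + 21, so a_3 = 5
26 = 1·21 + 5, so a_4 = 1
21 = 4·5 + 1, so a_5 = 4
5 = 5·1 + 0, so a_6 = 5

[11; 2, 1, 5, 1, 4, 5]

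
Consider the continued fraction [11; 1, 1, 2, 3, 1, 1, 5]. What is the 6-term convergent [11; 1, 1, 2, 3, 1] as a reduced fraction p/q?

255/22

Start with 1.
3 + 1/(1/1) = 3 + 1/1 = 4/1
2 + 1/(4/1) = 2 + 1/4 = 9/4
1 + 1/(9/4) = 1 + 4/9 = 13/9
1 + 1/(13/9) = 1 + 9/13 = 22/13
11 + 1/(22/13) = 11 + 13/22 = 255/22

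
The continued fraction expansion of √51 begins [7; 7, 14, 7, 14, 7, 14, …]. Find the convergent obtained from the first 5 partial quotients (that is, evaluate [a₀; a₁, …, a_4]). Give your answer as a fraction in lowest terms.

70693/9899

Work from the innermost term outward:
Start with 14.
7 + 1/(14/1) = 7 + 1/14 = 99/14
14 + 1/(99/14) = 14 + 14/99 = 1400/99
7 + 1/(1400/99) = 7 + 99/1400 = 9899/1400
7 + 1/(9899/1400) = 7 + 1400/9899 = 70693/9899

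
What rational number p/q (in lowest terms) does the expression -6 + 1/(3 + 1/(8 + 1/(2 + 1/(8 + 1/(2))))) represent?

-5401/951

Build up convergents one term at a time:
a_0 = -6: -6/1
a_1 = 3: -17/3
a_2 = 8: -142/25
a_3 = 2: -301/53
a_4 = 8: -2550/449
a_5 = 2: -5401/951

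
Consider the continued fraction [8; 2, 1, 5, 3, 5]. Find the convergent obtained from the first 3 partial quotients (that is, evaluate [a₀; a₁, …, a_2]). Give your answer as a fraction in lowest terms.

25/3

Start with 1.
2 + 1/(1/1) = 2 + 1/1 = 3/1
8 + 1/(3/1) = 8 + 1/3 = 25/3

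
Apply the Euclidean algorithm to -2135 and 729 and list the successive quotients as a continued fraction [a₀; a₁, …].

Repeatedly divide and take the remainder:
⌊-2135/729⌋ = -3, remainder 52
⌊729/52⌋ = 14, remainder 1
⌊52/1⌋ = 52, remainder 0

[-3; 14, 52]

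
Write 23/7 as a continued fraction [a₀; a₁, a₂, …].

[3; 3, 2]

Apply division with remainder until the remainder is 0:
23 ÷ 7 → quotient 3, remainder 2
7 ÷ 2 → quotient 3, remainder 1
2 ÷ 1 → quotient 2, remainder 0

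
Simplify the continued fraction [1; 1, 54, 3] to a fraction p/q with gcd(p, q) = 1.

a_0 = 1: 1/1
a_1 = 1: 2/1
a_2 = 54: 109/55
a_3 = 3: 329/166

329/166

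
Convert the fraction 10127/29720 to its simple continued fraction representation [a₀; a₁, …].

[0; 2, 1, 14, 3, 8, 2, 12]

Repeatedly divide and take the remainder:
⌊10127/29720⌋ = 0, remainder 10127
⌊29720/10127⌋ = 2, remainder 9466
⌊10127/9466⌋ = 1, remainder 661
⌊9466/661⌋ = 14, remainder 212
⌊661/212⌋ = 3, remainder 25
⌊212/25⌋ = 8, remainder 12
⌊25/12⌋ = 2, remainder 1
⌊12/1⌋ = 12, remainder 0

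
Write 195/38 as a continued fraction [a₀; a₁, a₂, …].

[5; 7, 1, 1, 2]

⌊195/38⌋ = 5, remainder 5
⌊38/5⌋ = 7, remainder 3
⌊5/3⌋ = 1, remainder 2
⌊3/2⌋ = 1, remainder 1
⌊2/1⌋ = 2, remainder 0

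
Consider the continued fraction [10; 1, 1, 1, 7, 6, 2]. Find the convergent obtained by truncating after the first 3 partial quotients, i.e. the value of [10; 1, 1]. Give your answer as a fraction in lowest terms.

21/2

Starting at the tail and folding back:
Start with 1.
1 + 1/(1/1) = 1 + 1/1 = 2/1
10 + 1/(2/1) = 10 + 1/2 = 21/2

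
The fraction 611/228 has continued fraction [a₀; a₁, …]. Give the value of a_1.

1

⌊611/228⌋ = 2, remainder 155
⌊228/155⌋ = 1, remainder 73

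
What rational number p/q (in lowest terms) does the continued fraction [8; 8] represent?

Collapse the nested fraction from the inside out:
Start with 8.
8 + 1/(8/1) = 8 + 1/8 = 65/8

65/8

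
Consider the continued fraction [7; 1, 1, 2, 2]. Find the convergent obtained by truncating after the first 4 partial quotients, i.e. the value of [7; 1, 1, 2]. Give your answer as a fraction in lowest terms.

a_0 = 7: 7/1
a_1 = 1: 8/1
a_2 = 1: 15/2
a_3 = 2: 38/5

38/5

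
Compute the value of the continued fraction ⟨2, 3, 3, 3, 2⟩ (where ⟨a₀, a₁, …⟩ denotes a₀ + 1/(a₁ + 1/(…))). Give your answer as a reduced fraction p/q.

175/76

Start with 2.
3 + 1/(2/1) = 3 + 1/2 = 7/2
3 + 1/(7/2) = 3 + 2/7 = 23/7
3 + 1/(23/7) = 3 + 7/23 = 76/23
2 + 1/(76/23) = 2 + 23/76 = 175/76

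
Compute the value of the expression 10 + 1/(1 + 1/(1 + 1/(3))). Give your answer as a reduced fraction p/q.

74/7

Use the convergent recurrence hₖ = aₖ·hₖ₋₁ + hₖ₋₂ (and likewise for the denominators kₖ):
a_0 = 10: 10/1
a_1 = 1: 11/1
a_2 = 1: 21/2
a_3 = 3: 74/7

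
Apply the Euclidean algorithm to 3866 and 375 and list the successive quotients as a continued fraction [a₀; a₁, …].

Run the Euclidean algorithm, recording each quotient:
3866 ÷ 375 → quotient 10, remainder 116
375 ÷ 116 → quotient 3, remainder 27
116 ÷ 27 → quotient 4, remainder 8
27 ÷ 8 → quotient 3, remainder 3
8 ÷ 3 → quotient 2, remainder 2
3 ÷ 2 → quotient 1, remainder 1
2 ÷ 1 → quotient 2, remainder 0

[10; 3, 4, 3, 2, 1, 2]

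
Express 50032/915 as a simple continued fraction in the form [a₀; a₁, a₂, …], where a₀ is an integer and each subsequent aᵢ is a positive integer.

Repeatedly divide and take the remainder:
50032 = 54·915 + 622, so a_0 = 54
915 = 1·622 + 293, so a_1 = 1
622 = 2·293 + 36, so a_2 = 2
293 = 8·36 + 5, so a_3 = 8
36 = 7·5 + 1, so a_4 = 7
5 = 5·1 + 0, so a_5 = 5

[54; 1, 2, 8, 7, 5]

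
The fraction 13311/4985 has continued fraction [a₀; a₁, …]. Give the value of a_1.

1

⌊13311/4985⌋ = 2, remainder 3341
⌊4985/3341⌋ = 1, remainder 1644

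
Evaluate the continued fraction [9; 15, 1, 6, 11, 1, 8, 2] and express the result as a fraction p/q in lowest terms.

230111/25390

a_0 = 9: 9/1
a_1 = 15: 136/15
a_2 = 1: 145/16
a_3 = 6: 1006/111
a_4 = 11: 11211/1237
a_5 = 1: 12217/1348
a_6 = 8: 108947/12021
a_7 = 2: 230111/25390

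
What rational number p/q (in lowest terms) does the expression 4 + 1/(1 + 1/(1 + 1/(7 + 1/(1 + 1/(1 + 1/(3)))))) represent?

512/113

Start with 3.
1 + 1/(3/1) = 1 + 1/3 = 4/3
1 + 1/(4/3) = 1 + 3/4 = 7/4
7 + 1/(7/4) = 7 + 4/7 = 53/7
1 + 1/(53/7) = 1 + 7/53 = 60/53
1 + 1/(60/53) = 1 + 53/60 = 113/60
4 + 1/(113/60) = 4 + 60/113 = 512/113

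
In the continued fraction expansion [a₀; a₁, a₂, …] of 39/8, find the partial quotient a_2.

7

Repeatedly divide and take the remainder:
39 = 4·8 + 7, so a_0 = 4
8 = 1·7 + 1, so a_1 = 1
7 = 7·1 + 0, so a_2 = 7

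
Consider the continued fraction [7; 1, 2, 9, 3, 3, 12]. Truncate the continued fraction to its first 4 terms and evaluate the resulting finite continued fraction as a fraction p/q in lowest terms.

215/28

a_0 = 7: 7/1
a_1 = 1: 8/1
a_2 = 2: 23/3
a_3 = 9: 215/28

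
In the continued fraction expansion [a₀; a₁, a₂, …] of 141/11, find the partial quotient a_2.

Run the Euclidean algorithm, recording each quotient:
⌊141/11⌋ = 12, remainder 9
⌊11/9⌋ = 1, remainder 2
⌊9/2⌋ = 4, remainder 1

4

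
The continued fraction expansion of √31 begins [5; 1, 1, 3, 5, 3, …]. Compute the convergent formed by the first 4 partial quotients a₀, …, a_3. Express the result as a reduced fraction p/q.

Start with 3.
1 + 1/(3/1) = 1 + 1/3 = 4/3
1 + 1/(4/3) = 1 + 3/4 = 7/4
5 + 1/(7/4) = 5 + 4/7 = 39/7

39/7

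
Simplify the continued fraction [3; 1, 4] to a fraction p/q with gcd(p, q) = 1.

Collapse the nested fraction from the inside out:
Start with 4.
1 + 1/(4/1) = 1 + 1/4 = 5/4
3 + 1/(5/4) = 3 + 4/5 = 19/5

19/5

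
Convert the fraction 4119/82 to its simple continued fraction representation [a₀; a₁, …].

[50; 4, 3, 6]

Apply division with remainder until the remainder is 0:
⌊4119/82⌋ = 50, remainder 19
⌊82/19⌋ = 4, remainder 6
⌊19/6⌋ = 3, remainder 1
⌊6/1⌋ = 6, remainder 0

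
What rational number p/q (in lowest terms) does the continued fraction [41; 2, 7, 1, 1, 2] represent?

3359/81

Start with 2.
1 + 1/(2/1) = 1 + 1/2 = 3/2
1 + 1/(3/2) = 1 + 2/3 = 5/3
7 + 1/(5/3) = 7 + 3/5 = 38/5
2 + 1/(38/5) = 2 + 5/38 = 81/38
41 + 1/(81/38) = 41 + 38/81 = 3359/81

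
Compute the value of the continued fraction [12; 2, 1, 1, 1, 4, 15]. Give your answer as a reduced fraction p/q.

Compute successive convergents:
a_0 = 12: 12/1
a_1 = 2: 25/2
a_2 = 1: 37/3
a_3 = 1: 62/5
a_4 = 1: 99/8
a_5 = 4: 458/37
a_6 = 15: 6969/563

6969/563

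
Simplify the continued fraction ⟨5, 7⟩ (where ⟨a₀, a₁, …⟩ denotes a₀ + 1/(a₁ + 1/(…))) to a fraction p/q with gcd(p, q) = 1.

Work from the innermost term outward:
Start with 7.
5 + 1/(7/1) = 5 + 1/7 = 36/7

36/7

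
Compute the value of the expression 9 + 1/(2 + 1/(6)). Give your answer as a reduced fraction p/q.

123/13

a_0 = 9: 9/1
a_1 = 2: 19/2
a_2 = 6: 123/13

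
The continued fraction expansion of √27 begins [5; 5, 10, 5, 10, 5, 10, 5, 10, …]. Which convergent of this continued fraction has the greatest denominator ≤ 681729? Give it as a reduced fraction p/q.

a_0 = 5: 5/1  (≤ bound)
a_1 = 5: 26/5  (≤ bound)
a_2 = 10: 265/51  (≤ bound)
a_3 = 5: 1351/260  (≤ bound)
a_4 = 10: 13775/2651  (≤ bound)
a_5 = 5: 70226/13515  (≤ bound)
a_6 = 10: 716035/137801  (≤ bound)
a_7 = 5: 3650401/702520  (> 681729, stop)

716035/137801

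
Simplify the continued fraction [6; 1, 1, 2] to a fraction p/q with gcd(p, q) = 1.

33/5

a_0 = 6: 6/1
a_1 = 1: 7/1
a_2 = 1: 13/2
a_3 = 2: 33/5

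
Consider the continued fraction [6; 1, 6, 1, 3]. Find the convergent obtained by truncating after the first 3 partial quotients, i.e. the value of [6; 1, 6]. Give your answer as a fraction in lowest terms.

48/7

Start with 6.
1 + 1/(6/1) = 1 + 1/6 = 7/6
6 + 1/(7/6) = 6 + 6/7 = 48/7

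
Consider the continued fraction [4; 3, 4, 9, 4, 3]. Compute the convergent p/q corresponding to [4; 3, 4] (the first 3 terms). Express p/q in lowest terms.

56/13

Starting at the tail and folding back:
Start with 4.
3 + 1/(4/1) = 3 + 1/4 = 13/4
4 + 1/(13/4) = 4 + 4/13 = 56/13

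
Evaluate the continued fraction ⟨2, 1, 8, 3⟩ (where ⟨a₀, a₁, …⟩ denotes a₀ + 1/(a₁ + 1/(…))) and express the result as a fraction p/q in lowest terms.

Start with 3.
8 + 1/(3/1) = 8 + 1/3 = 25/3
1 + 1/(25/3) = 1 + 3/25 = 28/25
2 + 1/(28/25) = 2 + 25/28 = 81/28

81/28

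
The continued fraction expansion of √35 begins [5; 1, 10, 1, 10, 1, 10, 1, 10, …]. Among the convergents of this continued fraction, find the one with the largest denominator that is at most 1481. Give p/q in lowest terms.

a_0 = 5: 5/1  (≤ bound)
a_1 = 1: 6/1  (≤ bound)
a_2 = 10: 65/11  (≤ bound)
a_3 = 1: 71/12  (≤ bound)
a_4 = 10: 775/131  (≤ bound)
a_5 = 1: 846/143  (≤ bound)
a_6 = 10: 9235/1561  (> 1481, stop)

846/143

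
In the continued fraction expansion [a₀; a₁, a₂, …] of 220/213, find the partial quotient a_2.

Run the Euclidean algorithm, recording each quotient:
⌊220/213⌋ = 1, remainder 7
⌊213/7⌋ = 30, remainder 3
⌊7/3⌋ = 2, remainder 1

2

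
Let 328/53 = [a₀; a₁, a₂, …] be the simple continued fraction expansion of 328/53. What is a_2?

⌊328/53⌋ = 6, remainder 10
⌊53/10⌋ = 5, remainder 3
⌊10/3⌋ = 3, remainder 1

3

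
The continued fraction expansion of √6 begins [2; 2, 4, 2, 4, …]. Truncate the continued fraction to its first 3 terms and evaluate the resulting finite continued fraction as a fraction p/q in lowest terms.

Compute successive convergents:
a_0 = 2: 2/1
a_1 = 2: 5/2
a_2 = 4: 22/9

22/9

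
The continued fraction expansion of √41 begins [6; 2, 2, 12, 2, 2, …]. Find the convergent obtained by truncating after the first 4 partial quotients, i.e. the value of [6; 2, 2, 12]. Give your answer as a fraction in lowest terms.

397/62

Use the convergent recurrence hₖ = aₖ·hₖ₋₁ + hₖ₋₂ (and likewise for the denominators kₖ):
a_0 = 6: 6/1
a_1 = 2: 13/2
a_2 = 2: 32/5
a_3 = 12: 397/62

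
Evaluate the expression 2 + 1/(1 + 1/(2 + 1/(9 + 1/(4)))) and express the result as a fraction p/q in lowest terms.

308/115

Use the convergent recurrence hₖ = aₖ·hₖ₋₁ + hₖ₋₂ (and likewise for the denominators kₖ):
a_0 = 2: 2/1
a_1 = 1: 3/1
a_2 = 2: 8/3
a_3 = 9: 75/28
a_4 = 4: 308/115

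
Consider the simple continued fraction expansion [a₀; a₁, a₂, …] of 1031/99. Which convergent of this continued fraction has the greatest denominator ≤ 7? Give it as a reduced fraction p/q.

a_0 = 10: 10/1  (≤ bound)
a_1 = 2: 21/2  (≤ bound)
a_2 = 2: 52/5  (≤ bound)
a_3 = 2: 125/12  (> 7, stop)

52/5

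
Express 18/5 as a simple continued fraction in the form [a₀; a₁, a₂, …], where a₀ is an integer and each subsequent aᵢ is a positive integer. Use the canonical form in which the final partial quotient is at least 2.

⌊18/5⌋ = 3, remainder 3
⌊5/3⌋ = 1, remainder 2
⌊3/2⌋ = 1, remainder 1
⌊2/1⌋ = 2, remainder 0

[3; 1, 1, 2]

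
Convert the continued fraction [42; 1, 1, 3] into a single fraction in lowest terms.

298/7

Work from the innermost term outward:
Start with 3.
1 + 1/(3/1) = 1 + 1/3 = 4/3
1 + 1/(4/3) = 1 + 3/4 = 7/4
42 + 1/(7/4) = 42 + 4/7 = 298/7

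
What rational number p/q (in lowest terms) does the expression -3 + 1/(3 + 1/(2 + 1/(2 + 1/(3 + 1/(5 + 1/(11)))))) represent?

-9298/3435

Start with 11.
5 + 1/(11/1) = 5 + 1/11 = 56/11
3 + 1/(56/11) = 3 + 11/56 = 179/56
2 + 1/(179/56) = 2 + 56/179 = 414/179
2 + 1/(414/179) = 2 + 179/414 = 1007/414
3 + 1/(1007/414) = 3 + 414/1007 = 3435/1007
-3 + 1/(3435/1007) = -3 + 1007/3435 = -9298/3435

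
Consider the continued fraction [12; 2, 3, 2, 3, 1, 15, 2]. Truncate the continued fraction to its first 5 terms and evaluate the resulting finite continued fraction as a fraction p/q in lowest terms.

684/55

Compute successive convergents:
a_0 = 12: 12/1
a_1 = 2: 25/2
a_2 = 3: 87/7
a_3 = 2: 199/16
a_4 = 3: 684/55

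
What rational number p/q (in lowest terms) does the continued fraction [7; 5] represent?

36/5

a_0 = 7: 7/1
a_1 = 5: 36/5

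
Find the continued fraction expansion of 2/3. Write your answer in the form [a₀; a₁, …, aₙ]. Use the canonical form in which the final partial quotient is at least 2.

Repeatedly divide and take the remainder:
2 ÷ 3 → quotient 0, remainder 2
3 ÷ 2 → quotient 1, remainder 1
2 ÷ 1 → quotient 2, remainder 0

[0; 1, 2]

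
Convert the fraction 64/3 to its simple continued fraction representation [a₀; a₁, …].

⌊64/3⌋ = 21, remainder 1
⌊3/1⌋ = 3, remainder 0

[21; 3]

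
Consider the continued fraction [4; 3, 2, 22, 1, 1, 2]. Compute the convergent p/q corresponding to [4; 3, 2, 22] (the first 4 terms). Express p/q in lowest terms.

673/157

Start with 22.
2 + 1/(22/1) = 2 + 1/22 = 45/22
3 + 1/(45/22) = 3 + 22/45 = 157/45
4 + 1/(157/45) = 4 + 45/157 = 673/157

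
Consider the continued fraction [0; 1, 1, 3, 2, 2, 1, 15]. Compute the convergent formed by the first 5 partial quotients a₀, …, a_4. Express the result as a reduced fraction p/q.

9/16

Work from the innermost term outward:
Start with 2.
3 + 1/(2/1) = 3 + 1/2 = 7/2
1 + 1/(7/2) = 1 + 2/7 = 9/7
1 + 1/(9/7) = 1 + 7/9 = 16/9
0 + 1/(16/9) = 0 + 9/16 = 9/16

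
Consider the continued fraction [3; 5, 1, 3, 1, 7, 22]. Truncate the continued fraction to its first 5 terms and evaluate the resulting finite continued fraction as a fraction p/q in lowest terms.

92/29

a_0 = 3: 3/1
a_1 = 5: 16/5
a_2 = 1: 19/6
a_3 = 3: 73/23
a_4 = 1: 92/29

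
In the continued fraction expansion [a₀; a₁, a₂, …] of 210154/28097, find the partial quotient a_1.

2

210154 ÷ 28097 → quotient 7, remainder 13475
28097 ÷ 13475 → quotient 2, remainder 1147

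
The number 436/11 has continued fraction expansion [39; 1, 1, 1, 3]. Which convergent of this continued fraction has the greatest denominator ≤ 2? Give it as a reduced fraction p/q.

79/2

List convergents until the denominator exceeds the bound:
a_0 = 39: 39/1  (≤ bound)
a_1 = 1: 40/1  (≤ bound)
a_2 = 1: 79/2  (≤ bound)
a_3 = 1: 119/3  (> 2, stop)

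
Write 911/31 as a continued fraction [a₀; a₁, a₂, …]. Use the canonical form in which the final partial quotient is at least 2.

[29; 2, 1, 1, 2, 2]

911 = 29·31 + 12, so a_0 = 29
31 = 2·12 + 7, so a_1 = 2
12 = 1·7 + 5, so a_2 = 1
7 = 1·5 + 2, so a_3 = 1
5 = 2·2 + 1, so a_4 = 2
2 = 2·1 + 0, so a_5 = 2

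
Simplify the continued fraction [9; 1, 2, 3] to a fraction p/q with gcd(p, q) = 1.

97/10

Start with 3.
2 + 1/(3/1) = 2 + 1/3 = 7/3
1 + 1/(7/3) = 1 + 3/7 = 10/7
9 + 1/(10/7) = 9 + 7/10 = 97/10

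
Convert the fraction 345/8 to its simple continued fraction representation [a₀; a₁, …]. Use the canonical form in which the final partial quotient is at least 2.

[43; 8]

Apply division with remainder until the remainder is 0:
345 = 43·8 + 1, so a_0 = 43
8 = 8·1 + 0, so a_1 = 8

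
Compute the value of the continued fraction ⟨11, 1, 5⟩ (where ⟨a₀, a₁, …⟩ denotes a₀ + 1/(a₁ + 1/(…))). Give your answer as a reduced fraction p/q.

Build up convergents one term at a time:
a_0 = 11: 11/1
a_1 = 1: 12/1
a_2 = 5: 71/6

71/6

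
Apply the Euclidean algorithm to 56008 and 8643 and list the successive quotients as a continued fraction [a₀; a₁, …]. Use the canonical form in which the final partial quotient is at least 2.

[6; 2, 12, 10, 11, 3]

Apply division with remainder until the remainder is 0:
56008 ÷ 8643 → quotient 6, remainder 4150
8643 ÷ 4150 → quotient 2, remainder 343
4150 ÷ 343 → quotient 12, remainder 34
343 ÷ 34 → quotient 10, remainder 3
34 ÷ 3 → quotient 11, remainder 1
3 ÷ 1 → quotient 3, remainder 0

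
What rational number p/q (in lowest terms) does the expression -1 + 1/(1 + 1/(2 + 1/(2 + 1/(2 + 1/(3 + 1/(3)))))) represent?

-56/191

Work from the innermost term outward:
Start with 3.
3 + 1/(3/1) = 3 + 1/3 = 10/3
2 + 1/(10/3) = 2 + 3/10 = 23/10
2 + 1/(23/10) = 2 + 10/23 = 56/23
2 + 1/(56/23) = 2 + 23/56 = 135/56
1 + 1/(135/56) = 1 + 56/135 = 191/135
-1 + 1/(191/135) = -1 + 135/191 = -56/191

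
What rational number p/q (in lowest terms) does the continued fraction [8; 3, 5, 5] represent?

Start with 5.
5 + 1/(5/1) = 5 + 1/5 = 26/5
3 + 1/(26/5) = 3 + 5/26 = 83/26
8 + 1/(83/26) = 8 + 26/83 = 690/83

690/83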